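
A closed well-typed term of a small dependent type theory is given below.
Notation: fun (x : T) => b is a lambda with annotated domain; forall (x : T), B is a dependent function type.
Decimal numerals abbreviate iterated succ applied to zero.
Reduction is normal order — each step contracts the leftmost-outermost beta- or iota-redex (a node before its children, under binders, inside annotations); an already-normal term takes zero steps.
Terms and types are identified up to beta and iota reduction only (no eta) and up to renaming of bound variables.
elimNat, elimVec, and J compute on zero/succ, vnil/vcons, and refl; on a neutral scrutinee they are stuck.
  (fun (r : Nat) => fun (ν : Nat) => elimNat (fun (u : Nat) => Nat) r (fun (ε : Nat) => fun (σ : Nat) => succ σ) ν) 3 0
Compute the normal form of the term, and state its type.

reduced normal form:
  3
type:
  Nat


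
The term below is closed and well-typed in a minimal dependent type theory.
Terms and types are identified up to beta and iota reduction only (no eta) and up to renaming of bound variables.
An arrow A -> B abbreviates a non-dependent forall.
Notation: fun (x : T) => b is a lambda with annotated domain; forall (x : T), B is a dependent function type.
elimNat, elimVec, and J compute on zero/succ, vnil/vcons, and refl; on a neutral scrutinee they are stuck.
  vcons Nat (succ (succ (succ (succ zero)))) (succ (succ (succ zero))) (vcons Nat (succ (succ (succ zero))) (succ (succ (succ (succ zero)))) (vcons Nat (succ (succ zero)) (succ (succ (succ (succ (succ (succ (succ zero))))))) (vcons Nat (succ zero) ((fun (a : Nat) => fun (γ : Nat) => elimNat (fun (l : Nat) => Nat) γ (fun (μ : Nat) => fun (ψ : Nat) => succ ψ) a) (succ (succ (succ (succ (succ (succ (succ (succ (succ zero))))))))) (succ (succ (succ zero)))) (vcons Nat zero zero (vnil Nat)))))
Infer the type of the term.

type:
  Vec Nat (succ (succ (succ (succ (succ zero)))))


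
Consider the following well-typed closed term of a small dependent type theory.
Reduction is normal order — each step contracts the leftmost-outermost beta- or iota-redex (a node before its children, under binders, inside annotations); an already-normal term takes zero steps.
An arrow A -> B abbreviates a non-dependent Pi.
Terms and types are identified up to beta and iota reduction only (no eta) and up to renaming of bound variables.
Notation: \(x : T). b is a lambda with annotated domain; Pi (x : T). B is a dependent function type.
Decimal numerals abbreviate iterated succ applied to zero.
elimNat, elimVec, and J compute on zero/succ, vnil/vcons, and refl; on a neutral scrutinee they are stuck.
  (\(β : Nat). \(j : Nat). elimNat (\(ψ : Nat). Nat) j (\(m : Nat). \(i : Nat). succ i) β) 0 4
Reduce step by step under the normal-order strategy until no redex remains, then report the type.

normal-order reduction sequence:
  (\(β : Nat). \(j : Nat). elimNat (\(ψ : Nat). Nat) j (\(m : Nat). \(i : Nat). succ i) β) 0 4
  ~> (\(β : Nat). elimNat (\(j : Nat). Nat) β (\(ψ : Nat). \(m : Nat). succ m) 0) 4
  ~> elimNat (\(β : Nat). Nat) 4 (\(j : Nat). \(ψ : Nat). succ ψ) 0
  ~> 4
the term's type:
  Nat


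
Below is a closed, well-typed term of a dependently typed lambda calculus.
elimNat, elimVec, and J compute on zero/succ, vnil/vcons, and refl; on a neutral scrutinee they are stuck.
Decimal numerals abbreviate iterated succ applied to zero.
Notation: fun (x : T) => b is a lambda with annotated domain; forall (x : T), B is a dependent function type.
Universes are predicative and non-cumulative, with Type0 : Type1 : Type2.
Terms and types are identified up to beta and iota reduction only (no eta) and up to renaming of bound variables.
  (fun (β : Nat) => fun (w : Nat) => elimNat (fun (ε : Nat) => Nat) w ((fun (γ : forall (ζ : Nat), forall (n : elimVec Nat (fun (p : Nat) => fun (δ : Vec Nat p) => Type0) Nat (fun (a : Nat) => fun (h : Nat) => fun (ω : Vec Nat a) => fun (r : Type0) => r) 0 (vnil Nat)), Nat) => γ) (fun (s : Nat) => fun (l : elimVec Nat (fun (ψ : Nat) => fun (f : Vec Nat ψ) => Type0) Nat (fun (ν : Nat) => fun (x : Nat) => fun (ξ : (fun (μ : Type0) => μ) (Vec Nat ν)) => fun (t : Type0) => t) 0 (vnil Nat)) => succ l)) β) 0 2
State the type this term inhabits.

inferred type:
  Nat


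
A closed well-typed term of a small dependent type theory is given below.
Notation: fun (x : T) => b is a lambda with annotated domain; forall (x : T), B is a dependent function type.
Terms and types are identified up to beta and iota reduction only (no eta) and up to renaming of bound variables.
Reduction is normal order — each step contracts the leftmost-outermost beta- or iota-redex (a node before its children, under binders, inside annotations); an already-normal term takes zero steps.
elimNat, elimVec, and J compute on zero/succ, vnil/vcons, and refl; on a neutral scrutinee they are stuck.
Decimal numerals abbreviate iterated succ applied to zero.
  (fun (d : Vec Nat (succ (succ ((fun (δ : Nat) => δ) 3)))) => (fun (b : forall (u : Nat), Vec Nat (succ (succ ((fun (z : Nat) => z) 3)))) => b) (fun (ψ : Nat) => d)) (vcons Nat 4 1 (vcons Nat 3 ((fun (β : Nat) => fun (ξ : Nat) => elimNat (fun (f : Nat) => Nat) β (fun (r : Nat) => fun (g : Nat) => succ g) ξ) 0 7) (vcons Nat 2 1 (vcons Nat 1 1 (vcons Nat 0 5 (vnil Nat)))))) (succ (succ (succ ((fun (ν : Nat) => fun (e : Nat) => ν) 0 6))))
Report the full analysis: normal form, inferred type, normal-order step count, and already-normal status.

resulting normal form:
  vcons Nat 4 1 (vcons Nat 3 7 (vcons Nat 2 1 (vcons Nat 1 1 (vcons Nat 0 5 (vnil Nat)))))
type:
  Vec Nat 5
reduction steps (normal order): 27
started in normal form: no
first redex: a beta-redex


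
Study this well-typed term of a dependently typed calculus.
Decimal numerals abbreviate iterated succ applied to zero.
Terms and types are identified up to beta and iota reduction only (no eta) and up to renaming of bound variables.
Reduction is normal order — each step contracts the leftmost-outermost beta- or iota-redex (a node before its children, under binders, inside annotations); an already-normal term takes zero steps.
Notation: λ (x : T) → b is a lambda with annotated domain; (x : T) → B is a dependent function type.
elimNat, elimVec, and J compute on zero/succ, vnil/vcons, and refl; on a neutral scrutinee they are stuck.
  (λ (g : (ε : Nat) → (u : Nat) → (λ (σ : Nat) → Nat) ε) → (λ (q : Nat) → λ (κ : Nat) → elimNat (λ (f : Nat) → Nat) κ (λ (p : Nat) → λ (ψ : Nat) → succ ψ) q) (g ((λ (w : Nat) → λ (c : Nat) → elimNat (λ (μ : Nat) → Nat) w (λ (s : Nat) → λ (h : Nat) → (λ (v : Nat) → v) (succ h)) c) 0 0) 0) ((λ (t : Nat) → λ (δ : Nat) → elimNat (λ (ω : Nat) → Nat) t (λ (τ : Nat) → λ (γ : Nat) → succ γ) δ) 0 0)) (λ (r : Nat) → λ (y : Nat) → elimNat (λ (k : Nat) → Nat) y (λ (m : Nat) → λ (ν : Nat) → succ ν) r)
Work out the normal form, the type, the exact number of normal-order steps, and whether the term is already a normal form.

resulting normal form:
  0
the term's type:
  Nat
reduction steps (normal order): 13
started in normal form: no
first contracted redex: a beta-redex


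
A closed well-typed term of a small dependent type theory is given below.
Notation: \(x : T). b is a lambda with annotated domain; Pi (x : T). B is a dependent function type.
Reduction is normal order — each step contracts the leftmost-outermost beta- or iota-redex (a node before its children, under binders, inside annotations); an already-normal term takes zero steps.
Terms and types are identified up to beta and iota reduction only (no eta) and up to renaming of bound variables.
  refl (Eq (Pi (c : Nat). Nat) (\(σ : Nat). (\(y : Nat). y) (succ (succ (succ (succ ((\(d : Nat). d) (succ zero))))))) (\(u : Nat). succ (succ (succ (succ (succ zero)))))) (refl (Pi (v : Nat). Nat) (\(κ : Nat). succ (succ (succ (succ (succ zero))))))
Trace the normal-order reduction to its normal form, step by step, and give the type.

normal-order reduction:
  refl (Eq (Pi (c : Nat). Nat) (\(σ : Nat). (\(y : Nat). y) (succ (succ (succ (succ ((\(d : Nat). d) (succ zero))))))) (\(u : Nat). succ (succ (succ (succ (succ zero)))))) (refl (Pi (v : Nat). Nat) (\(κ : Nat). succ (succ (succ (succ (succ zero))))))
  ~> refl (Eq (Pi (c : Nat). Nat) (\(σ : Nat). succ (succ (succ (succ ((\(y : Nat). y) (succ zero)))))) (\(d : Nat). succ (succ (succ (succ (succ zero)))))) (refl (Pi (u : Nat). Nat) (\(v : Nat). succ (succ (succ (succ (succ zero))))))
  ~> refl (Eq (Pi (c : Nat). Nat) (\(σ : Nat). succ (succ (succ (succ (succ zero))))) (\(y : Nat). succ (succ (succ (succ (succ zero)))))) (refl (Pi (d : Nat). Nat) (\(u : Nat). succ (succ (succ (succ (succ zero))))))
inferred type:
  Eq (Eq (Pi (c : Nat). Nat) (\(σ : Nat). succ (succ (succ (succ (succ zero))))) (\(y : Nat). succ (succ (succ (succ (succ zero)))))) (refl (Pi (d : Nat). Nat) (\(u : Nat). succ (succ (succ (succ (succ zero)))))) (refl (Pi (v : Nat). Nat) (\(κ : Nat). succ (succ (succ (succ (succ zero))))))


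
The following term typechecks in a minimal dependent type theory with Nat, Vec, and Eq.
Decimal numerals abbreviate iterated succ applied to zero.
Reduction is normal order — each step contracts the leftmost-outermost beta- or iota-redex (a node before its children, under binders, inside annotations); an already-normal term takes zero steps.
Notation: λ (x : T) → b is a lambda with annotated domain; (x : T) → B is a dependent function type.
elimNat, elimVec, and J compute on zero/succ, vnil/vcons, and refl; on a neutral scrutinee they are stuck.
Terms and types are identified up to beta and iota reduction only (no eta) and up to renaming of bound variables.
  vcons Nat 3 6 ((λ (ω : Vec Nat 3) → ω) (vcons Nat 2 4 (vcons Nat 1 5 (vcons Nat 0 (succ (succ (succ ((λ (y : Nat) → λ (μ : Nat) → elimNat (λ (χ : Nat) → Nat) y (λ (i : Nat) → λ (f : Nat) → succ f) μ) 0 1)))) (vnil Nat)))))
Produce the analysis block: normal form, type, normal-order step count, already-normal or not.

reduced normal form:
  vcons Nat 3 6 (vcons Nat 2 4 (vcons Nat 1 5 (vcons Nat 0 4 (vnil Nat))))
inferred type:
  Vec Nat 4
reduction steps (normal order): 7
already normal: no
first redex: a beta-redex


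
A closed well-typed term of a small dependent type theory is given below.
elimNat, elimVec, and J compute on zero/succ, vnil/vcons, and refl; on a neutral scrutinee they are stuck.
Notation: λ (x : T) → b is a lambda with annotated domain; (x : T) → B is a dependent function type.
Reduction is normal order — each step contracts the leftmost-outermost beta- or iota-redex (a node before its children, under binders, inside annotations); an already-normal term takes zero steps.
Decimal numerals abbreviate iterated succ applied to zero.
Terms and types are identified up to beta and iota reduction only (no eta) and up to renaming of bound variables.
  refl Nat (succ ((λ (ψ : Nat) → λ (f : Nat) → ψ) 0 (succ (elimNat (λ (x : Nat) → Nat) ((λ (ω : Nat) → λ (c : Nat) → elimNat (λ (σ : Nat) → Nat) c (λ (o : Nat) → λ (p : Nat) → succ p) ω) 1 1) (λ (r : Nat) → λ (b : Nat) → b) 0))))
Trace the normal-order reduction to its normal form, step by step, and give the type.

normal-order reduction sequence:
  refl Nat (succ ((λ (ψ : Nat) → λ (f : Nat) → ψ) 0 (succ (elimNat (λ (x : Nat) → Nat) ((λ (ω : Nat) → λ (c : Nat) → elimNat (λ (σ : Nat) → Nat) c (λ (o : Nat) → λ (p : Nat) → succ p) ω) 1 1) (λ (r : Nat) → λ (b : Nat) → b) 0))))
  ~> refl Nat (succ ((λ (ψ : Nat) → 0) (succ (elimNat (λ (f : Nat) → Nat) ((λ (x : Nat) → λ (ω : Nat) → elimNat (λ (c : Nat) → Nat) ω (λ (σ : Nat) → λ (o : Nat) → succ o) x) 1 1) (λ (p : Nat) → λ (r : Nat) → r) 0))))
  ~> refl Nat 1
type:
  Eq Nat 1 1


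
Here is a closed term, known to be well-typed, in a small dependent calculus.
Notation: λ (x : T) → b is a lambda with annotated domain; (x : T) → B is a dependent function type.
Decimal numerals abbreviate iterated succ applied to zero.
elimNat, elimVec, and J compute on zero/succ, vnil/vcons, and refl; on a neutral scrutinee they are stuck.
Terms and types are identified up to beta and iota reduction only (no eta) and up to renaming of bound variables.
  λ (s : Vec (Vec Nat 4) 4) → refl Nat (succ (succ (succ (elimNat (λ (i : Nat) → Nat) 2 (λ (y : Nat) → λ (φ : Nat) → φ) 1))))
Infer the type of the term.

inferred type:
  (s : Vec (Vec Nat 4) 4) → Eq Nat 5 5


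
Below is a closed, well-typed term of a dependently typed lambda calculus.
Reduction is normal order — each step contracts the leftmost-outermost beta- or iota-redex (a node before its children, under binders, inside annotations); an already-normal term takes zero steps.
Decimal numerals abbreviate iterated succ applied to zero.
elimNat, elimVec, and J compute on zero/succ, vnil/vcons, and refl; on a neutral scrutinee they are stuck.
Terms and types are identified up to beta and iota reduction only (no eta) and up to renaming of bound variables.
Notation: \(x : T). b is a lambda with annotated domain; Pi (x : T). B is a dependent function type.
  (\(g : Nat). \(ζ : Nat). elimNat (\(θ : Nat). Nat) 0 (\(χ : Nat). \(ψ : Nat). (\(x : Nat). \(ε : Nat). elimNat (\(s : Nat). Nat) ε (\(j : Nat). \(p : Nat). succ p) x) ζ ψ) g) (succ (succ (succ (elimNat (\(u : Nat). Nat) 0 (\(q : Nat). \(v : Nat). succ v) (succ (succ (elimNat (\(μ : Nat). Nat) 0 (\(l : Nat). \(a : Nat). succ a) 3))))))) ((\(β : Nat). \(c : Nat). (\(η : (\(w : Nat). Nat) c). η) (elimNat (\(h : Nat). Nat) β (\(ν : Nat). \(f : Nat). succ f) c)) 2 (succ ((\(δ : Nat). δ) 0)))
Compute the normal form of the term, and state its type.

resulting normal form:
  24
inferred type:
  Nat


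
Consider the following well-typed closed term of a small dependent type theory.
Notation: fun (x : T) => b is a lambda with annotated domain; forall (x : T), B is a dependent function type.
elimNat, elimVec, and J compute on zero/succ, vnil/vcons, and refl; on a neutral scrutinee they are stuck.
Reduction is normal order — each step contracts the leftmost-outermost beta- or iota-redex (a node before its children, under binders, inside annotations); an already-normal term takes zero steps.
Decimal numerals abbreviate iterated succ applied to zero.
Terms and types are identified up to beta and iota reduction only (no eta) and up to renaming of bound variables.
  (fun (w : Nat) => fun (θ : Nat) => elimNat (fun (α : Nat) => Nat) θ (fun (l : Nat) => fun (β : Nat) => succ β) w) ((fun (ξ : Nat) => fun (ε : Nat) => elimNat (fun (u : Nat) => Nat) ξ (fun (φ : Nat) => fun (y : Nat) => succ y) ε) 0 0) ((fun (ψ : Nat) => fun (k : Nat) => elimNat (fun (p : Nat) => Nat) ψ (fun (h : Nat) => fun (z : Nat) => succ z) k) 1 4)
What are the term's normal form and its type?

resulting normal form:
  5
type:
  Nat
observation: the term reaches its normal form after 21 normal-order steps.


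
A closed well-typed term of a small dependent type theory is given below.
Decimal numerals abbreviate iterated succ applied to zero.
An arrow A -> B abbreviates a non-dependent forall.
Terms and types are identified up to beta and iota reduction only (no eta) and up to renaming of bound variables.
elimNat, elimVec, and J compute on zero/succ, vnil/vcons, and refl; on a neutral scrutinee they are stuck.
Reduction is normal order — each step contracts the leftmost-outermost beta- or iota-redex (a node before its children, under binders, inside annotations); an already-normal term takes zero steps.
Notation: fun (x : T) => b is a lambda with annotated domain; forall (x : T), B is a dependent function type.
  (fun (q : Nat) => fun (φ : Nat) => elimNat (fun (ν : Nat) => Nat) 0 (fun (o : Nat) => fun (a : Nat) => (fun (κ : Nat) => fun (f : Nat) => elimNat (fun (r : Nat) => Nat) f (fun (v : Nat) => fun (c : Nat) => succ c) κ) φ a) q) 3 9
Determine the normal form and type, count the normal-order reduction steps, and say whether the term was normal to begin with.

normal form:
  27
type:
  Nat
reduction steps (normal order): 102
started in normal form: no
first contracted redex: a beta-redex


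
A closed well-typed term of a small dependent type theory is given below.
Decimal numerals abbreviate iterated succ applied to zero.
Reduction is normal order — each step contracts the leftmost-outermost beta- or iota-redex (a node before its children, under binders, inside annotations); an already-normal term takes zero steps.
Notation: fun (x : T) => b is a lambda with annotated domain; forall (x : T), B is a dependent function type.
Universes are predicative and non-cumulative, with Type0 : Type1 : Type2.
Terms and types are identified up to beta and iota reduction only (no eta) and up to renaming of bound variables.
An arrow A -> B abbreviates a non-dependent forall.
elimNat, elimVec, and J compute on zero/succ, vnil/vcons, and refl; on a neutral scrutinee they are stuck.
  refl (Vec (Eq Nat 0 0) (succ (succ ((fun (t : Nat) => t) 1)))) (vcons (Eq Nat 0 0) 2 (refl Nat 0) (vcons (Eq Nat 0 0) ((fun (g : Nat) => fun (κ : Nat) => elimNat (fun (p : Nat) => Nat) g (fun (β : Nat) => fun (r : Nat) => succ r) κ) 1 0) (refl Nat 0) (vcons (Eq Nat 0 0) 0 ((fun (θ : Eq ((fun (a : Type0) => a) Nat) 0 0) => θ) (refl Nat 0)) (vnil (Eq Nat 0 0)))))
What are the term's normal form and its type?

resulting normal form:
  refl (Vec (Eq Nat 0 0) 3) (vcons (Eq Nat 0 0) 2 (refl Nat 0) (vcons (Eq Nat 0 0) 1 (refl Nat 0) (vcons (Eq Nat 0 0) 0 (refl Nat 0) (vnil (Eq Nat 0 0)))))
type:
  Eq (Vec (Eq Nat 0 0) 3) (vcons (Eq Nat 0 0) 2 (refl Nat 0) (vcons (Eq Nat 0 0) 1 (refl Nat 0) (vcons (Eq Nat 0 0) 0 (refl Nat 0) (vnil (Eq Nat 0 0))))) (vcons (Eq Nat 0 0) 2 (refl Nat 0) (vcons (Eq Nat 0 0) 1 (refl Nat 0) (vcons (Eq Nat 0 0) 0 (refl Nat 0) (vnil (Eq Nat 0 0)))))


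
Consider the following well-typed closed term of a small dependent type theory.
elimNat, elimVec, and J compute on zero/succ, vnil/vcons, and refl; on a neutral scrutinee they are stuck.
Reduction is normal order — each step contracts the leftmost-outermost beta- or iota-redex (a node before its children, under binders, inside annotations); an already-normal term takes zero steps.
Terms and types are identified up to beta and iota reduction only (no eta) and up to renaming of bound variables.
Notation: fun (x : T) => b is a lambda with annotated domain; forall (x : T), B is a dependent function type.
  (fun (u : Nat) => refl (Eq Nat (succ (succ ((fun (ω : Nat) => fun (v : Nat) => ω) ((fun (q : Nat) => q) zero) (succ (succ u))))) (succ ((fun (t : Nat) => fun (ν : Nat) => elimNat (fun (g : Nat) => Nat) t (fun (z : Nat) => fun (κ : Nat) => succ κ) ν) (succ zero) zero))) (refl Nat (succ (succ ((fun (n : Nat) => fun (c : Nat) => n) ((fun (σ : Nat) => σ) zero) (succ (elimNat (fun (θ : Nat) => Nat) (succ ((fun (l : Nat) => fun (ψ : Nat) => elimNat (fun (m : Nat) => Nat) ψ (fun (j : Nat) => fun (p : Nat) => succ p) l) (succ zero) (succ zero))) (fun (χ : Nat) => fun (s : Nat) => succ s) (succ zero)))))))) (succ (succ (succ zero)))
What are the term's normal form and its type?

normal form:
  refl (Eq Nat (succ (succ zero)) (succ (succ zero))) (refl Nat (succ (succ zero)))
the term's type:
  Eq (Eq Nat (succ (succ zero)) (succ (succ zero))) (refl Nat (succ (succ zero))) (refl Nat (succ (succ zero)))


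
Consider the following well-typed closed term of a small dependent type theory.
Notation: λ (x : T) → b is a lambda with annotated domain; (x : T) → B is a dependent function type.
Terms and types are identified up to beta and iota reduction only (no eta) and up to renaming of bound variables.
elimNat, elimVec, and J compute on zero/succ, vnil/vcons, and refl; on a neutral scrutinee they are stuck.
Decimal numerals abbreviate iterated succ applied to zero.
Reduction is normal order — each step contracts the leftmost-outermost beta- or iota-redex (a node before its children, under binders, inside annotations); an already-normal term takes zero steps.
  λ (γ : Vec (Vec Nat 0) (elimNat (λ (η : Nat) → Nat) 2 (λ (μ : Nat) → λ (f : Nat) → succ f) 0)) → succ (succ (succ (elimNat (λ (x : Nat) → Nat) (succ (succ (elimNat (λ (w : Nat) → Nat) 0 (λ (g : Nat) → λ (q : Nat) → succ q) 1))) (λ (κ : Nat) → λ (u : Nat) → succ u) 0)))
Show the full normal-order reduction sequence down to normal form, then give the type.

reduction (normal order):
  λ (γ : Vec (Vec Nat 0) (elimNat (λ (η : Nat) → Nat) 2 (λ (μ : Nat) → λ (f : Nat) → succ f) 0)) → succ (succ (succ (elimNat (λ (x : Nat) → Nat) (succ (succ (elimNat (λ (w : Nat) → Nat) 0 (λ (g : Nat) → λ (q : Nat) → succ q) 1))) (λ (κ : Nat) → λ (u : Nat) → succ u) 0)))
  ~> λ (γ : Vec (Vec Nat 0) 2) → succ (succ (succ (elimNat (λ (η : Nat) → Nat) (succ (succ (elimNat (λ (μ : Nat) → Nat) 0 (λ (f : Nat) → λ (x : Nat) → succ x) 1))) (λ (w : Nat) → λ (g : Nat) → succ g) 0)))
  ~> λ (γ : Vec (Vec Nat 0) 2) → succ (succ (succ (succ (succ (elimNat (λ (η : Nat) → Nat) 0 (λ (μ : Nat) → λ (f : Nat) → succ f) 1)))))
  ~> λ (γ : Vec (Vec Nat 0) 2) → succ (succ (succ (succ (succ ((λ (η : Nat) → λ (μ : Nat) → succ μ) 0 (elimNat (λ (f : Nat) → Nat) 0 (λ (x : Nat) → λ (w : Nat) → succ w) 0))))))
  ~> λ (γ : Vec (Vec Nat 0) 2) → succ (succ (succ (succ (succ ((λ (η : Nat) → succ η) (elimNat (λ (μ : Nat) → Nat) 0 (λ (f : Nat) → λ (x : Nat) → succ x) 0))))))
  ~> λ (γ : Vec (Vec Nat 0) 2) → succ (succ (succ (succ (succ (succ (elimNat (λ (η : Nat) → Nat) 0 (λ (μ : Nat) → λ (f : Nat) → succ f) 0))))))
  ~> λ (γ : Vec (Vec Nat 0) 2) → 6
type:
  (γ : Vec (Vec Nat 0) 2) → Nat


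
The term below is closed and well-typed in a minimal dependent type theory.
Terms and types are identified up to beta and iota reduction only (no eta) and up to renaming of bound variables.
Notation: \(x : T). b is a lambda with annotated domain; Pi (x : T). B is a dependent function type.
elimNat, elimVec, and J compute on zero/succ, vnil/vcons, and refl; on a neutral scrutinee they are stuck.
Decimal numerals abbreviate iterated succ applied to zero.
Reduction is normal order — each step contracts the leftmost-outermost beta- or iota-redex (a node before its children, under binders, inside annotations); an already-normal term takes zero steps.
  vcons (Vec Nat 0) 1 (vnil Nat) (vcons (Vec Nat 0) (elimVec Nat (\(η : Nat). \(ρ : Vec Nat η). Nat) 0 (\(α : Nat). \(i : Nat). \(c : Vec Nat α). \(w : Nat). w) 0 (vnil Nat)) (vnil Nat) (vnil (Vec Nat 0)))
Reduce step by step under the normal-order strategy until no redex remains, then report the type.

normal-order reduction:
  vcons (Vec Nat 0) 1 (vnil Nat) (vcons (Vec Nat 0) (elimVec Nat (\(η : Nat). \(ρ : Vec Nat η). Nat) 0 (\(α : Nat). \(i : Nat). \(c : Vec Nat α). \(w : Nat). w) 0 (vnil Nat)) (vnil Nat) (vnil (Vec Nat 0)))
  ~> vcons (Vec Nat 0) 1 (vnil Nat) (vcons (Vec Nat 0) 0 (vnil Nat) (vnil (Vec Nat 0)))
type:
  Vec (Vec Nat 0) 2


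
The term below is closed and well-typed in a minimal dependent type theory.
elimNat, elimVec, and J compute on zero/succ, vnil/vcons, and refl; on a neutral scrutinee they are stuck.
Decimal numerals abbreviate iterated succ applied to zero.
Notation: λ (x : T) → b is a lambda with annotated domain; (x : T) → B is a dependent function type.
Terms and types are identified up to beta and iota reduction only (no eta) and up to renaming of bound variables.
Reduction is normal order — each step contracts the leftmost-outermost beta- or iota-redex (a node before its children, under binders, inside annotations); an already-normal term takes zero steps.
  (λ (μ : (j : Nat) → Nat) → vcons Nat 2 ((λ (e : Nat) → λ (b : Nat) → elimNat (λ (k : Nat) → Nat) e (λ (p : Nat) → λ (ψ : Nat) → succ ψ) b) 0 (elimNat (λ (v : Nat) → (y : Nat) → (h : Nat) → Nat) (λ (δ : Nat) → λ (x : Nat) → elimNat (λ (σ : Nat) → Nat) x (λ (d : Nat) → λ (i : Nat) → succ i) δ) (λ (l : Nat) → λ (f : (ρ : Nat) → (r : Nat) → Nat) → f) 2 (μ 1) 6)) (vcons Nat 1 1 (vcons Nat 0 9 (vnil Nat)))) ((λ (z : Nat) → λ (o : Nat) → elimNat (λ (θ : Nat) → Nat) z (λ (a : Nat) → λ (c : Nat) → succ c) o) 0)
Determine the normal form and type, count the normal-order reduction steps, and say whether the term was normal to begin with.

normal form:
  vcons Nat 2 7 (vcons Nat 1 1 (vcons Nat 0 9 (vnil Nat)))
inferred type:
  Vec Nat 3
reduction steps (normal order): 44
term was already normal: no
first redex: a beta-redex


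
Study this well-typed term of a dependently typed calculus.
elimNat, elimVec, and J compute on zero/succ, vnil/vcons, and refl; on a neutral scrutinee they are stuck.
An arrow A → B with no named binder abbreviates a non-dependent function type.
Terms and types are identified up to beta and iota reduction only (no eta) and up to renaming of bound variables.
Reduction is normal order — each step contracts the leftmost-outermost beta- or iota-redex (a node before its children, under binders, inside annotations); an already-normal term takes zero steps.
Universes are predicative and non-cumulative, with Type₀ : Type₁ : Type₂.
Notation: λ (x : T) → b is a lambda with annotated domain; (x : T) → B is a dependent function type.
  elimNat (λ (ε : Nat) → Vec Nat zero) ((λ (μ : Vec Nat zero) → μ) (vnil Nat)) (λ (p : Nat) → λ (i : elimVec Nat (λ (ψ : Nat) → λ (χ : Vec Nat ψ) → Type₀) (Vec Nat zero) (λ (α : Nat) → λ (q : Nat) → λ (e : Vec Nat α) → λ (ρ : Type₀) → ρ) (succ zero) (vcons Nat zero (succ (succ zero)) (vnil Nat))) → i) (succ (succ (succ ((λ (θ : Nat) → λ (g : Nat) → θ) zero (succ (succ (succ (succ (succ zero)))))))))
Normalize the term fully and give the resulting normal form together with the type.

reduced normal form:
  vnil Nat
the term's type:
  Vec Nat zero
observation: 19 normal-order steps normalize the term, beginning with an elimNat iota-redex.


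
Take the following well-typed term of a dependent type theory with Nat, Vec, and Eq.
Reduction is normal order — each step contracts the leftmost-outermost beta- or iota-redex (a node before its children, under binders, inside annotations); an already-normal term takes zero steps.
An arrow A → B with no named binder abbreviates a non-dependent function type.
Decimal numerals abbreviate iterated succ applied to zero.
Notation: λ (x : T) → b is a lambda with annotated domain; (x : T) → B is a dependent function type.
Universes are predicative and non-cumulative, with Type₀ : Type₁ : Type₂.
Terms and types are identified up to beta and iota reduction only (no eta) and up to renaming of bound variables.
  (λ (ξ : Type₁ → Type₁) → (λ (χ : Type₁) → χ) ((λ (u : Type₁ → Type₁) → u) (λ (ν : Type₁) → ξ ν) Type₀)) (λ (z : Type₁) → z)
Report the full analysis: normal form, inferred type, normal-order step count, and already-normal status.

normal form:
  Type₀
the term's type:
  Type₁
steps to reach normal form (normal order): 5
term was already normal: no
first redex: a beta-redex


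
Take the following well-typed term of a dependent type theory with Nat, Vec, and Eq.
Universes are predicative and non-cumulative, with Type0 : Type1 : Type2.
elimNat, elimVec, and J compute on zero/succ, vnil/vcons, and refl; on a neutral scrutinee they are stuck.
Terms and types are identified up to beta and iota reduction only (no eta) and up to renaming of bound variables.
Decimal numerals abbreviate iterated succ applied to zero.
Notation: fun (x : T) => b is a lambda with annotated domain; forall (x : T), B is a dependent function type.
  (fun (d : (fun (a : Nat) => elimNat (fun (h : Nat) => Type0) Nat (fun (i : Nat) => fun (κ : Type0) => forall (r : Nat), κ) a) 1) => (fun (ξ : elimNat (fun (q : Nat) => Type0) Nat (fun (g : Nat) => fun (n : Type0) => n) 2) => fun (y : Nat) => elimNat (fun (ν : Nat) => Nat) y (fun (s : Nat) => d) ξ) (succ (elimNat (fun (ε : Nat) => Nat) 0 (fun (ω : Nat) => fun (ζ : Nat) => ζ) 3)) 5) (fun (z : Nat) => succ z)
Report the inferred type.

inferred type:
  Nat


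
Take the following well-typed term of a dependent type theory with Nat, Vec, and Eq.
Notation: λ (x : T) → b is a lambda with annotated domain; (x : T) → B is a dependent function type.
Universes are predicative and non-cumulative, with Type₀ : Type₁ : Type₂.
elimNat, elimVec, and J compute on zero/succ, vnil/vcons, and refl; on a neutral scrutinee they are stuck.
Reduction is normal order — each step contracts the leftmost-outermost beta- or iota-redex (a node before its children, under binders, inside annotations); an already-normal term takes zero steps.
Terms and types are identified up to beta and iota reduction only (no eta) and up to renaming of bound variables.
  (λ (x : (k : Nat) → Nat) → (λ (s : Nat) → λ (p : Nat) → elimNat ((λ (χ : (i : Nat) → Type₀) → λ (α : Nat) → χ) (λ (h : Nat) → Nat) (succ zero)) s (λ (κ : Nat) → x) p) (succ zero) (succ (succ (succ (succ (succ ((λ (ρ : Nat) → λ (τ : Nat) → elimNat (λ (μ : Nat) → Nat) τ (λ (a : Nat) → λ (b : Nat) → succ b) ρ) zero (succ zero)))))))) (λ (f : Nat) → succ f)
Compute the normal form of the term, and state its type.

normal form:
  succ (succ (succ (succ (succ (succ (succ zero))))))
inferred type:
  Nat
observation: the first redex contracted is a beta-redex; the normal form is reached in 27 normal-order steps.


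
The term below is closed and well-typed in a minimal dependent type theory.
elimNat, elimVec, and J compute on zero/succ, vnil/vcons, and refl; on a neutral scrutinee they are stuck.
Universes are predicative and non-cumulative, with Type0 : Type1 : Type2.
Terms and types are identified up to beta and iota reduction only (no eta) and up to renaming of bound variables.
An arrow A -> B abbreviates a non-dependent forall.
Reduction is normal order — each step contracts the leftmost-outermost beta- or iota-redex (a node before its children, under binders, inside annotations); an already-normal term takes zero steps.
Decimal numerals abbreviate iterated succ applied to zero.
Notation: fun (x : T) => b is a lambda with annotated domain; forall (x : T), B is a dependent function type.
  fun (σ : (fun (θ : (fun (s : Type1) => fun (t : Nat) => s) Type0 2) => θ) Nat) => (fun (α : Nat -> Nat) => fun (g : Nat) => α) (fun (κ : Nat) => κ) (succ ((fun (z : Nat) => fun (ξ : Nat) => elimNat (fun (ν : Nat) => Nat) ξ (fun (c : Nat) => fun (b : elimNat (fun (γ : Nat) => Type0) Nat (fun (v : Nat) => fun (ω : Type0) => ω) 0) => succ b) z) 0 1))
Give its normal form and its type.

normal form:
  fun (σ : Nat) => fun (θ : Nat) => θ
the term's type:
  Nat -> Nat -> Nat


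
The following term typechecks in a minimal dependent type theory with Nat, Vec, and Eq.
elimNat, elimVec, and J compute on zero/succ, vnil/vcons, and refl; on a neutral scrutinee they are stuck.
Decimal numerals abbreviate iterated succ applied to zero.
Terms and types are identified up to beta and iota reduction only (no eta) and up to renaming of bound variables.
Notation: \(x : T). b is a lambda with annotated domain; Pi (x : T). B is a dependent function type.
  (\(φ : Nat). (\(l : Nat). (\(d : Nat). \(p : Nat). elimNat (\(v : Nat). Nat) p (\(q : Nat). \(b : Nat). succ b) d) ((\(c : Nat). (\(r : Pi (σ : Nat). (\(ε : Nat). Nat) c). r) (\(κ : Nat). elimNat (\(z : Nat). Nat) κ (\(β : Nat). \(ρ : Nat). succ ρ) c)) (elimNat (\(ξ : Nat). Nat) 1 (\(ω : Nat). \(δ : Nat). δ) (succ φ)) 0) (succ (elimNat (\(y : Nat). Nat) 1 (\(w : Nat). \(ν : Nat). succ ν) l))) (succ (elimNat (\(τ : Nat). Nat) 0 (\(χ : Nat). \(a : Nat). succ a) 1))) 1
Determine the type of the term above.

inferred type:
  Nat


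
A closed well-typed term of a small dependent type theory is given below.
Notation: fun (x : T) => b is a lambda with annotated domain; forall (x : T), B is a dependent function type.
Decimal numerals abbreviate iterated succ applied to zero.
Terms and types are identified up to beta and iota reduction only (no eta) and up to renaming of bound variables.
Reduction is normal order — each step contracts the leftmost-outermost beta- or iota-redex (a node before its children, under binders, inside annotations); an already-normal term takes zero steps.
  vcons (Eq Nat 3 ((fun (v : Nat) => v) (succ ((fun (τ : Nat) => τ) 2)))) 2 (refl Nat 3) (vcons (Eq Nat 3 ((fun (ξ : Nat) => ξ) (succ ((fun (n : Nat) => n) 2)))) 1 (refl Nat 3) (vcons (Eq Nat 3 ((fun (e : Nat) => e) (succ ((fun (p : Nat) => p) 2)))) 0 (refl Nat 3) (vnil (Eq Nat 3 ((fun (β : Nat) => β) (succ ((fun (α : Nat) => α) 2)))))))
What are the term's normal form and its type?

reduced normal form:
  vcons (Eq Nat 3 3) 2 (refl Nat 3) (vcons (Eq Nat 3 3) 1 (refl Nat 3) (vcons (Eq Nat 3 3) 0 (refl Nat 3) (vnil (Eq Nat 3 3))))
inferred type:
  Vec (Eq Nat 3 3) 3
observation: 8 normal-order steps separate the term from its normal form.


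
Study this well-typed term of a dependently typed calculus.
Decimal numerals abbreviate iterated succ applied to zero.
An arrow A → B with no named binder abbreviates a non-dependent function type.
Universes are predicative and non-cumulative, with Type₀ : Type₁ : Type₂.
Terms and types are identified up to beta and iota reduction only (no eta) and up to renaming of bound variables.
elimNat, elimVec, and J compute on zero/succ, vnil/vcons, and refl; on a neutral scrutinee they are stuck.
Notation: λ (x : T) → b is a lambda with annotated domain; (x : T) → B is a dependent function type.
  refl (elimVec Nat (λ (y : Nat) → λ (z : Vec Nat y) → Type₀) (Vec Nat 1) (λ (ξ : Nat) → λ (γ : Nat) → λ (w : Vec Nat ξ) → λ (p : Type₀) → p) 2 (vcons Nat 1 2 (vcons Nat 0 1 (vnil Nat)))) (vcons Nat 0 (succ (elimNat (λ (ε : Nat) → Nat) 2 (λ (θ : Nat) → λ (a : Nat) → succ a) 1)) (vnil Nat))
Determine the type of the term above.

type:
  Eq (Vec Nat 1) (vcons Nat 0 4 (vnil Nat)) (vcons Nat 0 4 (vnil Nat))


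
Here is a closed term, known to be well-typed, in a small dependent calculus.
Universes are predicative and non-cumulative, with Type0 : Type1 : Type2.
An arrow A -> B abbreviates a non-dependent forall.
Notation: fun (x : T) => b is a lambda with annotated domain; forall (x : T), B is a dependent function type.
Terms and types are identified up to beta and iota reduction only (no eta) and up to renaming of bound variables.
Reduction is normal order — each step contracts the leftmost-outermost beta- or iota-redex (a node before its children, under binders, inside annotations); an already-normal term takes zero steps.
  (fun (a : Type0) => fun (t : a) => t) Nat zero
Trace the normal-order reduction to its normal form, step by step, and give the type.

reduction (normal order):
  (fun (a : Type0) => fun (t : a) => t) Nat zero
  ~> (fun (a : Nat) => a) zero
  ~> zero
inferred type:
  Nat


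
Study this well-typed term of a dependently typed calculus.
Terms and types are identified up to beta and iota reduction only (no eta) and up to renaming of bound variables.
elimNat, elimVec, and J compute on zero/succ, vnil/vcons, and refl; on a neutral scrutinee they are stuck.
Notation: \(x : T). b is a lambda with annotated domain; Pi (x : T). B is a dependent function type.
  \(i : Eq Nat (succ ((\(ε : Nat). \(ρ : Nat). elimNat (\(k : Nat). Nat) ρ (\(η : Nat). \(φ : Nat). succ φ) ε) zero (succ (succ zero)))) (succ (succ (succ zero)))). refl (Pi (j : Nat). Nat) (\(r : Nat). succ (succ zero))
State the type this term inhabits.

the term's type:
  Pi (i : Eq Nat (succ (succ (succ zero))) (succ (succ (succ zero)))). Eq (Pi (ε : Nat). Nat) (\(ρ : Nat). succ (succ zero)) (\(k : Nat). succ (succ zero))


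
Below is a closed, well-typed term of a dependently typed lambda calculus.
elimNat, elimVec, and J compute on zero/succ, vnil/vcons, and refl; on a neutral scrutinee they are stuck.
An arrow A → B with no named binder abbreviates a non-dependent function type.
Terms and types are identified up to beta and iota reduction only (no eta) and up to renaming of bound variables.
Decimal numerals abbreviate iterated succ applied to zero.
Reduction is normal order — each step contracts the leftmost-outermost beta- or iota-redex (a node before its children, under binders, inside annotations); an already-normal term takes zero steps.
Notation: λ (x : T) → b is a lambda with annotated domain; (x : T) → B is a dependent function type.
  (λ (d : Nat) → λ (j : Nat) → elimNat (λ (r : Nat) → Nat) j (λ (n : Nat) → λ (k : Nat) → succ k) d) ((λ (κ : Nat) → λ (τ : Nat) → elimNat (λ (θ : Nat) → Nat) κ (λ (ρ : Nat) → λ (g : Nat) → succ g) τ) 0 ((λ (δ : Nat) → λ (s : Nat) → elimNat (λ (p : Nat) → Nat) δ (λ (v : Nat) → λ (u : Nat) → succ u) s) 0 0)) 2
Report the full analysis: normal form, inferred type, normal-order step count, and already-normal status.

resulting normal form:
  2
type:
  Nat
normal-order step count: 9
started in normal form: no
first redex: a beta-redex


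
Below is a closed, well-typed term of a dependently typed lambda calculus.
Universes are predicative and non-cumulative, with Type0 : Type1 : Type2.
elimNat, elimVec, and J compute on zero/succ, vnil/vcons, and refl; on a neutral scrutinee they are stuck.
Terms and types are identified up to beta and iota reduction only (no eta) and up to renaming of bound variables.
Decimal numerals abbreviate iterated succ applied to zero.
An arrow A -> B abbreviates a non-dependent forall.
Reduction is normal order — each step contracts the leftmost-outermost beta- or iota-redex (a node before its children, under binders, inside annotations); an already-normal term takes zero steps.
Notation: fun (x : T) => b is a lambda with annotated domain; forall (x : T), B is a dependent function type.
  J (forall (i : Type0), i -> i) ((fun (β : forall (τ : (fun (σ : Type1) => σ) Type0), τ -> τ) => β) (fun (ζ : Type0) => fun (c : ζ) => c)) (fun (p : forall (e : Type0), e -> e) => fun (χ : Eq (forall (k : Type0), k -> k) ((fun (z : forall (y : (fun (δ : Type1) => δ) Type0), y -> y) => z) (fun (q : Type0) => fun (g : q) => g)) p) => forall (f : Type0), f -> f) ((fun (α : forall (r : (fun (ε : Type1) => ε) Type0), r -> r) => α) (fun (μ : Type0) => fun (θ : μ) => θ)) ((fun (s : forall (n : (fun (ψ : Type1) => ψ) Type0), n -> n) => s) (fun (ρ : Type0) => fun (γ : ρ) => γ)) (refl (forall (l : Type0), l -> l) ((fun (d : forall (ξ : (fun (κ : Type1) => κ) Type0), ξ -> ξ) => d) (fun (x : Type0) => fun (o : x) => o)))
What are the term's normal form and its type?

normal form:
  fun (i : Type0) => fun (β : i) => β
type:
  forall (i : Type0), i -> i


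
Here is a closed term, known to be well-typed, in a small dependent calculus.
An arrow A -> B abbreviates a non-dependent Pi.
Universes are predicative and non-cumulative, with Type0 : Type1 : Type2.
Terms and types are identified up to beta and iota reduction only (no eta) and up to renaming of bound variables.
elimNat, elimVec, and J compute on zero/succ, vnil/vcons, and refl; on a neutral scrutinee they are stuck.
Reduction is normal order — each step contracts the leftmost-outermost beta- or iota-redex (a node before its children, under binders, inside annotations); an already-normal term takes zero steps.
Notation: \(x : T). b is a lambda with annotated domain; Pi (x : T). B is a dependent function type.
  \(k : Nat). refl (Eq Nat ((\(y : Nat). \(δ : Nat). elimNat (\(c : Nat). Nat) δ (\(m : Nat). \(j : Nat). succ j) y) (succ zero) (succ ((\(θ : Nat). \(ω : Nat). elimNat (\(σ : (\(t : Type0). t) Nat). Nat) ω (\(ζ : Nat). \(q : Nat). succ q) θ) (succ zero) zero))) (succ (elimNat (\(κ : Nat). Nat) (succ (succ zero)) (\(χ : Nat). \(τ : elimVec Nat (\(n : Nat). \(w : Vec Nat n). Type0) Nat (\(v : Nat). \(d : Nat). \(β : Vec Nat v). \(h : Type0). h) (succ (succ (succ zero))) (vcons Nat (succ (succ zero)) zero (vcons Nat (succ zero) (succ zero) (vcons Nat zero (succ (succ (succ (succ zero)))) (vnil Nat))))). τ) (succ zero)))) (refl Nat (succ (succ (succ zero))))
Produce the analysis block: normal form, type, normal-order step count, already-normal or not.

reduced normal form:
  \(k : Nat). refl (Eq Nat (succ (succ (succ zero))) (succ (succ (succ zero)))) (refl Nat (succ (succ (succ zero))))
the term's type:
  Nat -> Eq (Eq Nat (succ (succ (succ zero))) (succ (succ (succ zero)))) (refl Nat (succ (succ (succ zero)))) (refl Nat (succ (succ (succ zero))))
normal-order step count: 16
term was already normal: no
first contracted redex: a beta-redex
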